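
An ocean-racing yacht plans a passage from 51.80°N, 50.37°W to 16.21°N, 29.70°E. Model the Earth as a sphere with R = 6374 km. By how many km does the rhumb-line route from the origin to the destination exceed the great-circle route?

250 km

Great circle: cos σ = sin φ₁ sin φ₂ + cos φ₁ cos φ₂ cos Δλ,  σ = 1.2432 rad → d_gc = 7924.1 km
Rhumb line: Δψ = -0.7737, q = Δφ/Δψ = 0.8028, d_rh = R√(Δφ²+q²Δλ²) = 8174.0 km
Excess = 8174.0 − 7924.1 = 249.9 ≈ 250 km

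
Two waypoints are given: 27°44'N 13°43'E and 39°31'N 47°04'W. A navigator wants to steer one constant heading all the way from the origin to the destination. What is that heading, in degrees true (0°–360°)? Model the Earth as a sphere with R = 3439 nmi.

283.1°

Δψ = ln[tan(π/4+φ₂/2)/tan(π/4+φ₁/2)] = +0.2478
Δλ = -1.0609 rad (taken the short way round)
course = atan2(Δλ, Δψ) = 283.15°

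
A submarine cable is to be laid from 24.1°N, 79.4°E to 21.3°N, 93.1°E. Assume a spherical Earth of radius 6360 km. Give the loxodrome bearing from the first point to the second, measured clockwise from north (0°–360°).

Δψ = ln[tan(π/4+φ₂/2)/tan(π/4+φ₁/2)] = -0.0530
Δλ = +0.2391 rad (taken the short way round)
course = atan2(Δλ, Δψ) = 102.49°

102.5°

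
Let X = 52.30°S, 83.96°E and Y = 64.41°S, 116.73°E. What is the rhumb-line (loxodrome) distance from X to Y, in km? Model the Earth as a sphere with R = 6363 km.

Rhumb course C = atan2(Δλ, Δψ) with Δψ = ln[tan(π/4+φ₂/2)/tan(π/4+φ₁/2)] = -0.4077, Δλ = +0.5719 → C = 125.48°
d = R·|Δφ| / |cos C| = 6363·0.21136 / 0.58041 = 2317 km

2317 km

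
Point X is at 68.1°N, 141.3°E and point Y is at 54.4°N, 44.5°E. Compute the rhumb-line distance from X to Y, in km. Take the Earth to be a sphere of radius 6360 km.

Rhumb course C = atan2(Δλ, Δψ) with Δψ = ln[tan(π/4+φ₂/2)/tan(π/4+φ₁/2)] = -0.5065, Δλ = -1.6895 → C = 253.31°
d = R·|Δφ| / |cos C| = 6360·0.23911 / 0.28717 = 5296 km

5296 km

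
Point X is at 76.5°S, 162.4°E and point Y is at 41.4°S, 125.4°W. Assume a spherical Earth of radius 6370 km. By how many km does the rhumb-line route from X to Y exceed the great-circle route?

Great circle: cos σ = sin φ₁ sin φ₂ + cos φ₁ cos φ₂ cos Δλ,  σ = 0.8002 rad → d_gc = 5097.2 km
Rhumb line: Δψ = +1.3389, q = Δφ/Δψ = 0.4575, d_rh = R√(Δφ²+q²Δλ²) = 5358.8 km
Excess = 5358.8 − 5097.2 = 261.6 ≈ 262 km

262 km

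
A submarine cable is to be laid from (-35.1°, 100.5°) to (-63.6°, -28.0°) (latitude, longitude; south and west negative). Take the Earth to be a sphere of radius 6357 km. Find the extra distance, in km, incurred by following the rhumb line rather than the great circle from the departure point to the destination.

Great circle: cos σ = sin φ₁ sin φ₂ + cos φ₁ cos φ₂ cos Δλ,  σ = 1.2781 rad → d_gc = 8124.6 km
Rhumb line: Δψ = -0.7951, q = Δφ/Δψ = 0.6256, d_rh = R√(Δφ²+q²Δλ²) = 9463.0 km
Excess = 9463.0 − 8124.6 = 1338.4 ≈ 1338 km

1338 km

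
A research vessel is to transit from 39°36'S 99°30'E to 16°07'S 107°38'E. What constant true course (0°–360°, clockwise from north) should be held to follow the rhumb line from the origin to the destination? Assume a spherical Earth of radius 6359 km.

Meridional parts: M(φ₁)=-0.7538, M(φ₂)=-0.2851 → ΔM = +0.4687;  Δλ = +0.1420 rad
tan C = Δλ / ΔM = +0.3028 → C = 16.85°

16.8°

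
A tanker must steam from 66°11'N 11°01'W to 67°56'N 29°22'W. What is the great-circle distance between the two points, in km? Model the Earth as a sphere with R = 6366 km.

815 km

Haversine: a = sin²(Δφ/2)+cos φ₁ cos φ₂ sin²(Δλ/2) = 0.00409;  σ = 2·atan2(√a,√(1−a))
σ = 7.334° → d = Rσ = 6366·0.12800 = 815 km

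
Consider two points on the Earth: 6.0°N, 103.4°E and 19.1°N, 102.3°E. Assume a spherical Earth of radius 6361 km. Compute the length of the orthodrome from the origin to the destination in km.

1459 km

Haversine: a = sin²(Δφ/2)+cos φ₁ cos φ₂ sin²(Δλ/2) = 0.01310;  σ = 2·atan2(√a,√(1−a))
σ = 13.144° → d = Rσ = 6361·0.22940 = 1459 km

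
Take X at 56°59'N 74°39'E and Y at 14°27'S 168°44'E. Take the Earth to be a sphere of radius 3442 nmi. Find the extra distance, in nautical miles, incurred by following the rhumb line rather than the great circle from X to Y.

166 nmi

Great circle: cos σ = sin φ₁ sin φ₂ + cos φ₁ cos φ₂ cos Δλ,  σ = 1.8202 rad → d_gc = 6265.1 nmi
Rhumb line: Δψ = -1.4711, q = Δφ/Δψ = 0.8475, d_rh = R√(Δφ²+q²Δλ²) = 6431.2 nmi
Excess = 6431.2 − 6265.1 = 166.1 ≈ 166 nmi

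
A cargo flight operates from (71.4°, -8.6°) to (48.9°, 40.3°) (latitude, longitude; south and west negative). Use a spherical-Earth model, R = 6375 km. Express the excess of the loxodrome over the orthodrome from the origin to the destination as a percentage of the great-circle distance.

2.4%

Great circle: σ = 0.5509 rad → d_gc = Rσ = 3512.2 km
Rhumb: Δφ = -0.3927, Δλ = +0.8535, Δψ = -0.8282, q = Δφ/Δψ = 0.4741 → d_rh = R√(Δφ²+q²Δλ²) = 3594.8 km
Excess = (3594.8 − 3512.2) / 3512.2 = 82.6 / 3512.2 = 2.352% ≈ 2.4%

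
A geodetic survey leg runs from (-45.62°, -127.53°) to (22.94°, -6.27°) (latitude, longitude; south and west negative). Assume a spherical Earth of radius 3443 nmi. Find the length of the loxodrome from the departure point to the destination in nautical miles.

7835 nmi

Rhumb course C = atan2(Δλ, Δψ) with Δψ = ln[tan(π/4+φ₂/2)/tan(π/4+φ₁/2)] = +1.3083, Δλ = +2.1164 → C = 58.28°
d = R·|Δφ| / |cos C| = 3443·1.19660 / 0.52581 = 7835 nmi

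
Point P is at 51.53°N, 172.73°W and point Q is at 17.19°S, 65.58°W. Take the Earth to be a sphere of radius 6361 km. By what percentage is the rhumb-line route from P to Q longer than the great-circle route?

Great circle: σ = 1.9896 rad → d_gc = Rσ = 12655.6 km
Rhumb: Δφ = -1.1994, Δλ = +1.8701, Δψ = -1.3575, q = Δφ/Δψ = 0.8835 → d_rh = R√(Δφ²+q²Δλ²) = 12987.2 km
Excess = (12987.2 − 12655.6) / 12655.6 = 331.6 / 12655.6 = 2.62% ≈ 2.6%

2.6%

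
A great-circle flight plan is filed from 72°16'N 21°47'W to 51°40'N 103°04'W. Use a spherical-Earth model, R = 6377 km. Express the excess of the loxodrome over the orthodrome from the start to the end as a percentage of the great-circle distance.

Great circle: σ = 0.6829 rad → d_gc = Rσ = 4354.6 km
Rhumb: Δφ = -0.3595, Δλ = -1.4187, Δψ = -0.8012, q = Δφ/Δψ = 0.4488 → d_rh = R√(Δφ²+q²Δλ²) = 4662.6 km
Excess = (4662.6 − 4354.6) / 4354.6 = 308.0 / 4354.6 = 7.07% ≈ 7.1%

7.1%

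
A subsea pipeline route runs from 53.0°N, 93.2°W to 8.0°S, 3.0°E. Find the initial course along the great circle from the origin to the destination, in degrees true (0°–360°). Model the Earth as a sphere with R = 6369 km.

N = sin Δλ·cos φ₂ = +0.9845;  D = cos φ₁ sin φ₂ − sin φ₁ cos φ₂ cos Δλ = +0.0017
initial course = atan2(N, D) = 89.90°

89.9°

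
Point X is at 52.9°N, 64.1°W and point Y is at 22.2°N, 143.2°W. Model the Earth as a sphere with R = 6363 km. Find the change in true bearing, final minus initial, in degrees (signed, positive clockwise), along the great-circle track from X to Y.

-55.1°

Initial bearing θ₁ = atan2(sin Δλ cos φ₂, cos φ₁ sin φ₂ − sin φ₁ cos φ₂ cos Δλ) = 275.55°
Final bearing θ₂ = (initial bearing from the destination back to the start) + 180° = 220.43°
Δθ = θ₂ − θ₁ = -55.1°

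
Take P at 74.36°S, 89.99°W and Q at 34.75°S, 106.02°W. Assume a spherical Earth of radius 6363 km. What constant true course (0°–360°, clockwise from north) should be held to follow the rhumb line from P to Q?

348.2°

Meridional parts: M(φ₁)=-1.9853, M(φ₂)=-0.6475 → ΔM = +1.3378;  Δλ = -0.2798 rad
tan C = Δλ / ΔM = -0.2091 → C = 348.19°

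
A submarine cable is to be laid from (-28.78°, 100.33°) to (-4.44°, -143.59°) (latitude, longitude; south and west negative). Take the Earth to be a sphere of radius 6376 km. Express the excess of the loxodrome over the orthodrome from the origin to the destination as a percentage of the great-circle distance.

Great circle: σ = 1.9251 rad → d_gc = Rσ = 12274.1 km
Rhumb: Δφ = +0.4248, Δλ = +2.0260, Δψ = +0.4473, q = Δφ/Δψ = 0.9497 → d_rh = R√(Δφ²+q²Δλ²) = 12563.8 km
Excess = (12563.8 − 12274.1) / 12274.1 = 289.7 / 12274.1 = 2.36% ≈ 2.4%

2.4%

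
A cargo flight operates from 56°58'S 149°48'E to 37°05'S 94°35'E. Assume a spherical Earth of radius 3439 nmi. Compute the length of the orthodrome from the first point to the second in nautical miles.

cos σ = sin φ₁ sin φ₂ + cos φ₁ cos φ₂ cos Δλ
      = sin(-56.97°)sin(-37.08°) + cos(-56.97°)cos(-37.08°)cos(-55.22°) = 0.7536
σ = 41.097° → d = Rσ = 3439·0.71728 = 2467 nmi

2467 nmi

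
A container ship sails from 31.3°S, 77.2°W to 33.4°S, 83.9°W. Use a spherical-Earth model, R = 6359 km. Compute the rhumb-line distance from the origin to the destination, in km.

670 km

Rhumb course C = atan2(Δλ, Δψ) with Δψ = ln[tan(π/4+φ₂/2)/tan(π/4+φ₁/2)] = -0.0434, Δλ = -0.1169 → C = 249.64°
d = R·|Δφ| / |cos C| = 6359·0.03665 / 0.34788 = 670 km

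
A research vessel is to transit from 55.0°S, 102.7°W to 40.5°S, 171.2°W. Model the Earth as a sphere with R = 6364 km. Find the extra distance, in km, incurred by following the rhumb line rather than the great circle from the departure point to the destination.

Great circle: cos σ = sin φ₁ sin φ₂ + cos φ₁ cos φ₂ cos Δλ,  σ = 0.8068 rad → d_gc = 5134.2 km
Rhumb line: Δψ = +0.3799, q = Δφ/Δψ = 0.6662, d_rh = R√(Δφ²+q²Δλ²) = 5318.3 km
Excess = 5318.3 − 5134.2 = 184.1 ≈ 184 km

184 km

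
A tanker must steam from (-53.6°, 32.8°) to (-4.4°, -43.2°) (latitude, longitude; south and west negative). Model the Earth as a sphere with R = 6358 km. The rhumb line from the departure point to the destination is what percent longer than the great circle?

2.3%

Great circle: σ = 1.3644 rad → d_gc = Rσ = 8675.2 km
Rhumb: Δφ = +0.8587, Δλ = -1.3265, Δψ = +1.0355, q = Δφ/Δψ = 0.8293 → d_rh = R√(Δφ²+q²Δλ²) = 8872.4 km
Excess = (8872.4 − 8675.2) / 8675.2 = 197.2 / 8675.2 = 2.27% ≈ 2.3%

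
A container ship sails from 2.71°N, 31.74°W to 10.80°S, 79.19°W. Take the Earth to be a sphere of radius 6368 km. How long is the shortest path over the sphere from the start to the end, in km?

cos σ = sin φ₁ sin φ₂ + cos φ₁ cos φ₂ cos Δλ
      = sin(2.71°)sin(-10.80°) + cos(2.71°)cos(-10.80°)cos(-47.45°) = 0.6547
σ = 49.107° → d = Rσ = 6368·0.85707 = 5458 km

5458 km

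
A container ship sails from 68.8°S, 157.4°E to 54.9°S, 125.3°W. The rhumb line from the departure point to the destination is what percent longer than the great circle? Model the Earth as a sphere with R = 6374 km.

Great circle: σ = 0.6292 rad → d_gc = Rσ = 4010.6 km
Rhumb: Δφ = +0.2426, Δλ = +1.3491, Δψ = +0.5247, q = Δφ/Δψ = 0.4624 → d_rh = R√(Δφ²+q²Δλ²) = 4266.3 km
Excess = (4266.3 − 4010.6) / 4010.6 = 255.7 / 4010.6 = 6.38% ≈ 6.4%

6.4%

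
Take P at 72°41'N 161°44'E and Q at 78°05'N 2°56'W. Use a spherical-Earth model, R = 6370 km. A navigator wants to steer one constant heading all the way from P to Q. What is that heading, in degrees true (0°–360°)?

Meridional parts: M(φ₁)=+1.8821, M(φ₂)=+2.2598 → ΔM = +0.3778;  Δλ = -2.8740 rad
tan C = Δλ / ΔM = -7.6077 → C = 277.49°

277.5°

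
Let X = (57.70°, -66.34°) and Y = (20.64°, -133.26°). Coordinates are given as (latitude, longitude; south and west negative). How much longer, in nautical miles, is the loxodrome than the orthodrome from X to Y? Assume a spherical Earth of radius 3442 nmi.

Great circle: cos σ = sin φ₁ sin φ₂ + cos φ₁ cos φ₂ cos Δλ,  σ = 1.0541 rad → d_gc = 3628.3 nmi
Rhumb line: Δψ = -0.8710, q = Δφ/Δψ = 0.7426, d_rh = R√(Δφ²+q²Δλ²) = 3724.1 nmi
Excess = 3724.1 − 3628.3 = 95.8 ≈ 96 nmi

96 nmi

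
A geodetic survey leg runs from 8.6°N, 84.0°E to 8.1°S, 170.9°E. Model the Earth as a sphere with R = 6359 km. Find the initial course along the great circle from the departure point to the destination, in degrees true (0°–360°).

98.5°

θ = atan2( sin Δλ·cos φ₂ ,  cos φ₁ sin φ₂ − sin φ₁ cos φ₂ cos Δλ )
  = atan2(+0.9886, -0.1473) = 98.48°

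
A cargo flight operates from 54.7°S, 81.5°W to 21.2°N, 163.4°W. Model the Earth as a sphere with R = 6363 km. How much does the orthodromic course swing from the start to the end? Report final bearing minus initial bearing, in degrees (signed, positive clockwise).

+35.2°

At departure: θ₁ = atan2(sin Δλ cos φ₂, cos φ₁ sin φ₂ − sin φ₁ cos φ₂ cos Δλ) = 288.91°
At arrival: θ₂ = atan2(sin Δλ cos φ₁, −cos φ₂ sin φ₁ + sin φ₂ cos φ₁ cos Δλ) = 324.10°
Δθ = θ₂ − θ₁ = +35.2°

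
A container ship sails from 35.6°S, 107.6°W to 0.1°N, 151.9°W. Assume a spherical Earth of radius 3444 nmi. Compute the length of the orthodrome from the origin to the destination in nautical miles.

3275 nmi

cos σ = sin φ₁ sin φ₂ + cos φ₁ cos φ₂ cos Δλ
      = sin(-35.60°)sin(0.10°) + cos(-35.60°)cos(0.10°)cos(-44.30°) = 0.5809
σ = 54.485° → d = Rσ = 3444·0.95095 = 3275 nmi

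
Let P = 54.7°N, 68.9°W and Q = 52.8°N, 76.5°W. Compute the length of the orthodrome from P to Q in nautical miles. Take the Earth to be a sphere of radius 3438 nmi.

293 nmi

Haversine: a = sin²(Δφ/2)+cos φ₁ cos φ₂ sin²(Δλ/2) = 0.00181;  σ = 2·atan2(√a,√(1−a))
σ = 4.876° → d = Rσ = 3438·0.08510 = 293 nmi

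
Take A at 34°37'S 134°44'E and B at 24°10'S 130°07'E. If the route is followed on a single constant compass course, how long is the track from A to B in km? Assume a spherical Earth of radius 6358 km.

Δψ = ln[tan(π/4+φ₂/2)/tan(π/4+φ₁/2)] = +0.2098;  Δφ = +0.1824 rad,  Δλ = -0.0806 rad
q = Δφ/Δψ = 0.8693
d = R·√(Δφ² + q²Δλ²) = 6358·0.19537 = 1242 km

1242 km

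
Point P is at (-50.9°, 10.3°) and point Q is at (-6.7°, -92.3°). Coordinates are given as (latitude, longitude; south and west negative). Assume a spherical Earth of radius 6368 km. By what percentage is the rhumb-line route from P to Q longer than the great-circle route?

4.6%

Great circle: σ = 1.6169 rad → d_gc = Rσ = 10296.5 km
Rhumb: Δφ = +0.7714, Δλ = -1.7907, Δψ = +0.9181, q = Δφ/Δψ = 0.8402 → d_rh = R√(Δφ²+q²Δλ²) = 10767.1 km
Excess = (10767.1 − 10296.5) / 10296.5 = 470.6 / 10296.5 = 4.57% ≈ 4.6%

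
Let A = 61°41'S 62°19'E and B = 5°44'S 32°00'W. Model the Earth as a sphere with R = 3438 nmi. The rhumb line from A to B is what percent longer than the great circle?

Great circle: σ = 1.5184 rad → d_gc = Rσ = 5220.1 nmi
Rhumb: Δφ = +0.9765, Δλ = -1.6461, Δψ = +1.2770, q = Δφ/Δψ = 0.7647 → d_rh = R√(Δφ²+q²Δλ²) = 5477.1 nmi
Excess = (5477.1 − 5220.1) / 5220.1 = 257.0 / 5220.1 = 4.92% ≈ 4.9%

4.9%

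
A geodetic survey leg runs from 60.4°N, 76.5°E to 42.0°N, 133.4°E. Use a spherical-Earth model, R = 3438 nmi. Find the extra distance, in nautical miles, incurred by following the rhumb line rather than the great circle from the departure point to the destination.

61 nmi

Great circle: cos σ = sin φ₁ sin φ₂ + cos φ₁ cos φ₂ cos Δλ,  σ = 0.6725 rad → d_gc = 2312.07 nmi
Rhumb line: Δψ = -0.5218, q = Δφ/Δψ = 0.6154, d_rh = R√(Δφ²+q²Δλ²) = 2373.56 nmi
Excess = 2373.56 − 2312.07 = 61.49 ≈ 61 nmi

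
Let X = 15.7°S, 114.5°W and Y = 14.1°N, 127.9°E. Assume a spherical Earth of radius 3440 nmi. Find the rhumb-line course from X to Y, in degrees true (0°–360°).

284.4°

Δψ = ln[tan(π/4+φ₂/2)/tan(π/4+φ₁/2)] = +0.5261
Δλ = -2.0525 rad (taken the short way round)
course = atan2(Δλ, Δψ) = 284.38°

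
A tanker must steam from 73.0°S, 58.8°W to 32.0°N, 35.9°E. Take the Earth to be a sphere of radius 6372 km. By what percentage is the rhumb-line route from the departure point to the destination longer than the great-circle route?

Great circle: σ = 2.1260 rad → d_gc = Rσ = 13546.6 km
Rhumb: Δφ = +1.8326, Δλ = +1.6528, Δψ = +2.4908, q = Δφ/Δψ = 0.7357 → d_rh = R√(Δφ²+q²Δλ²) = 14014.3 km
Excess = (14014.3 − 13546.6) / 13546.6 = 467.7 / 13546.6 = 3.453% ≈ 3.5%

3.5%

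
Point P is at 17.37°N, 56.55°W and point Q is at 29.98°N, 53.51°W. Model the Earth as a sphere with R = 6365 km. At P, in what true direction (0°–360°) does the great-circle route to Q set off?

θ = atan2( sin Δλ·cos φ₂ ,  cos φ₁ sin φ₂ − sin φ₁ cos φ₂ cos Δλ )
  = atan2(+0.0459, +0.2187) = 11.86°

11.9°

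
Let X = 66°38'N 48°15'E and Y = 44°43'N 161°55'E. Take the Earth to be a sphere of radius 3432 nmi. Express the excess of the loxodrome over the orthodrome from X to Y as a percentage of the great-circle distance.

Great circle: σ = 1.0089 rad → d_gc = Rσ = 3462.7 nmi
Rhumb: Δφ = -0.3825, Δλ = +1.9839, Δψ = -0.7017, q = Δφ/Δψ = 0.5452 → d_rh = R√(Δφ²+q²Δλ²) = 3937.1 nmi
Excess = (3937.1 − 3462.7) / 3462.7 = 474.4 / 3462.7 = 13.70% ≈ 13.7%

13.7%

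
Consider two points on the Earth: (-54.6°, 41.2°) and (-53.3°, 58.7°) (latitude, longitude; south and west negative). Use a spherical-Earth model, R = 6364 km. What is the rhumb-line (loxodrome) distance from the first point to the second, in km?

Rhumb course C = atan2(Δλ, Δψ) with Δψ = ln[tan(π/4+φ₂/2)/tan(π/4+φ₁/2)] = +0.0386, Δλ = +0.3054 → C = 82.80°
d = R·|Δφ| / |cos C| = 6364·0.02269 / 0.12525 = 1153 km

1153 km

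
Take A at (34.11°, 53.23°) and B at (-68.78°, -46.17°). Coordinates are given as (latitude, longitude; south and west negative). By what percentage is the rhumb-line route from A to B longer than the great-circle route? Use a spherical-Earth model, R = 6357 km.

Great circle: σ = 2.1794 rad → d_gc = Rσ = 13854.3 km
Rhumb: Δφ = -1.7958, Δλ = -1.7349, Δψ = -2.3089, q = Δφ/Δψ = 0.7778 → d_rh = R√(Δφ²+q²Δλ²) = 14279.1 km
Excess = (14279.1 − 13854.3) / 13854.3 = 424.8 / 13854.3 = 3.07% ≈ 3.1%

3.1%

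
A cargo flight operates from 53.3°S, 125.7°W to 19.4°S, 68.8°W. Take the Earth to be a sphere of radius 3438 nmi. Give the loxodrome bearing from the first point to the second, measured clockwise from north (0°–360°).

52.6°

Δψ = ln[tan(π/4+φ₂/2)/tan(π/4+φ₁/2)] = +0.7583
Δλ = +0.9931 rad (taken the short way round)
course = atan2(Δλ, Δψ) = 52.64°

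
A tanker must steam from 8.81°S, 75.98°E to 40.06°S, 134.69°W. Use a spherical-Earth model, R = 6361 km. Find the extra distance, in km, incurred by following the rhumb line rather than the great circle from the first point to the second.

1515 km

Great circle: cos σ = sin φ₁ sin φ₂ + cos φ₁ cos φ₂ cos Δλ,  σ = 2.1555 rad → d_gc = 13711.3 km
Rhumb line: Δψ = -0.6099, q = Δφ/Δψ = 0.8943, d_rh = R√(Δφ²+q²Δλ²) = 15226.2 km
Excess = 15226.2 − 13711.3 = 1514.9 ≈ 1515 km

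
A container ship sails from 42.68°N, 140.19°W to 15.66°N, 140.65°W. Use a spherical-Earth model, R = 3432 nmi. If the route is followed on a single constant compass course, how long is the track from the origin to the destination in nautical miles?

1619 nmi

Δψ = ln[tan(π/4+φ₂/2)/tan(π/4+φ₁/2)] = -0.5484;  Δφ = -0.4716 rad,  Δλ = -0.0080 rad
q = Δφ/Δψ = 0.8599
d = R·√(Δφ² + q²Δλ²) = 3432·0.47164 = 1619 nmi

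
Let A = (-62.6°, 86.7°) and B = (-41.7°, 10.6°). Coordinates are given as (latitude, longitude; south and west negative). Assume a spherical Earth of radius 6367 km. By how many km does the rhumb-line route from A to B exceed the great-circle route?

270 km

Great circle: cos σ = sin φ₁ sin φ₂ + cos φ₁ cos φ₂ cos Δλ,  σ = 0.8323 rad → d_gc = 5299.5 km
Rhumb line: Δψ = +0.6094, q = Δφ/Δψ = 0.5986, d_rh = R√(Δφ²+q²Δλ²) = 5569.5 km
Excess = 5569.5 − 5299.5 = 270.0 ≈ 270 km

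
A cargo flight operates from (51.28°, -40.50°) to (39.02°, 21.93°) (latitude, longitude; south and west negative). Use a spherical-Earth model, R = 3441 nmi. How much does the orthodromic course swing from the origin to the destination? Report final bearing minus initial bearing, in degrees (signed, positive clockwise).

+46.7°

At departure: θ₁ = atan2(sin Δλ cos φ₂, cos φ₁ sin φ₂ − sin φ₁ cos φ₂ cos Δλ) = 80.66°
At arrival: θ₂ = atan2(sin Δλ cos φ₁, −cos φ₂ sin φ₁ + sin φ₂ cos φ₁ cos Δλ) = 127.40°
Δθ = θ₂ − θ₁ = +46.7°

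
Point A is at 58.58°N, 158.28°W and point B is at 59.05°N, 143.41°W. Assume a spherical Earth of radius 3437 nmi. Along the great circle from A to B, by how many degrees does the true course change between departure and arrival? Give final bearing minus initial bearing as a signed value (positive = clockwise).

+12.7°

Initial bearing θ₁ = atan2(sin Δλ cos φ₂, cos φ₁ sin φ₂ − sin φ₁ cos φ₂ cos Δλ) = 80.16°
Final bearing θ₂ = (initial bearing from the destination back to the start) + 180° = 92.90°
Δθ = θ₂ − θ₁ = +12.7°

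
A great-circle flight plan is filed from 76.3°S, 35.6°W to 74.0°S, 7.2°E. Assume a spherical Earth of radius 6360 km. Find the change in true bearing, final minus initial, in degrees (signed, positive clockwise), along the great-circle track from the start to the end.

At departure: θ₁ = atan2(sin Δλ cos φ₂, cos φ₁ sin φ₂ − sin φ₁ cos φ₂ cos Δλ) = 99.45°
At arrival: θ₂ = atan2(sin Δλ cos φ₁, −cos φ₂ sin φ₁ + sin φ₂ cos φ₁ cos Δλ) = 57.95°
Δθ = θ₂ − θ₁ = -41.5°

-41.5°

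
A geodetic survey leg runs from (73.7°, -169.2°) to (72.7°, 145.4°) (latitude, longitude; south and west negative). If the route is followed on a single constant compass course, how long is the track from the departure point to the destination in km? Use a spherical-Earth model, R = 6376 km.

1464 km

Rhumb course C = atan2(Δλ, Δψ) with Δψ = ln[tan(π/4+φ₂/2)/tan(π/4+φ₁/2)] = -0.0604, Δλ = -0.7924 → C = 265.64°
d = R·|Δφ| / |cos C| = 6376·0.01745 / 0.07601 = 1464 km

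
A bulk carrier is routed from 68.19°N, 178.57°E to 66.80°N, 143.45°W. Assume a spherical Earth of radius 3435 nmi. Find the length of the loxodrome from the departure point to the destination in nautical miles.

875 nmi

Δψ = ln[tan(π/4+φ₂/2)/tan(π/4+φ₁/2)] = -0.0634;  Δφ = -0.0243 rad,  Δλ = +0.6629 rad
q = Δφ/Δψ = 0.3826
d = R·√(Δφ² + q²Δλ²) = 3435·0.25480 = 875 nmi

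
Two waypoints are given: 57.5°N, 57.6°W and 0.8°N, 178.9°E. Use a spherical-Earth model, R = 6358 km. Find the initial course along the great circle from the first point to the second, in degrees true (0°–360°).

299.6°

N = sin Δλ·cos φ₂ = -0.8338;  D = cos φ₁ sin φ₂ − sin φ₁ cos φ₂ cos Δλ = +0.4730
initial course = atan2(N, D) = 299.56°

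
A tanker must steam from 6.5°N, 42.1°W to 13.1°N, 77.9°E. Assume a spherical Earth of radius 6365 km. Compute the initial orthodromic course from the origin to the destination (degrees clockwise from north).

71.6°

θ = atan2( sin Δλ·cos φ₂ ,  cos φ₁ sin φ₂ − sin φ₁ cos φ₂ cos Δλ )
  = atan2(+0.8435, +0.2803) = 71.62°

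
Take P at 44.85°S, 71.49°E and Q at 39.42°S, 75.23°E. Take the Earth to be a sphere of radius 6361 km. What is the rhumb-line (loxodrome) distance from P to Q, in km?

677 km

Rhumb course C = atan2(Δλ, Δψ) with Δψ = ln[tan(π/4+φ₂/2)/tan(π/4+φ₁/2)] = +0.1279, Δλ = +0.0653 → C = 27.03°
d = R·|Δφ| / |cos C| = 6361·0.09477 / 0.89074 = 677 km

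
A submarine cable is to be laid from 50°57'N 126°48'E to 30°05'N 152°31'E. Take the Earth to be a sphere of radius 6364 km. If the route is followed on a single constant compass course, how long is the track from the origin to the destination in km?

3156 km

Rhumb course C = atan2(Δλ, Δψ) with Δψ = ln[tan(π/4+φ₂/2)/tan(π/4+φ₁/2)] = -0.4858, Δλ = +0.4488 → C = 137.26°
d = R·|Δφ| / |cos C| = 6364·0.36419 / 0.73446 = 3156 km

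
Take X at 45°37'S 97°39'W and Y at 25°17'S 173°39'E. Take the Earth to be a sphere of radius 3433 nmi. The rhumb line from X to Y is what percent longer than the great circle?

4.1%

Great circle: σ = 1.2455 rad → d_gc = Rσ = 4275.8 nmi
Rhumb: Δφ = +0.3549, Δλ = -1.5481, Δψ = +0.4403, q = Δφ/Δψ = 0.8059 → d_rh = R√(Δφ²+q²Δλ²) = 4453.1 nmi
Excess = (4453.1 − 4275.8) / 4275.8 = 177.3 / 4275.8 = 4.147% ≈ 4.1%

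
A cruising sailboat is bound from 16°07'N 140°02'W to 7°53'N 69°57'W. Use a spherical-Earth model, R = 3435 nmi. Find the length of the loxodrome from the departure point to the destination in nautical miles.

Rhumb course C = atan2(Δλ, Δψ) with Δψ = ln[tan(π/4+φ₂/2)/tan(π/4+φ₁/2)] = -0.1470, Δλ = +1.2232 → C = 96.86°
d = R·|Δφ| / |cos C| = 3435·0.14370 / 0.11936 = 4136 nmi

4136 nmi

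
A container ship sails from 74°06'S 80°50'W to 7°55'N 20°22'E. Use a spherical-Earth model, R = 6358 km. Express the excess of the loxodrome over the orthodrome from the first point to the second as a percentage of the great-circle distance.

6.3%

Great circle: σ = 1.7570 rad → d_gc = Rσ = 11171.3 km
Rhumb: Δφ = +1.4315, Δλ = +1.7663, Δψ = +2.1072, q = Δφ/Δψ = 0.6793 → d_rh = R√(Δφ²+q²Δλ²) = 11875.5 km
Excess = (11875.5 − 11171.3) / 11171.3 = 704.2 / 11171.3 = 6.30% ≈ 6.3%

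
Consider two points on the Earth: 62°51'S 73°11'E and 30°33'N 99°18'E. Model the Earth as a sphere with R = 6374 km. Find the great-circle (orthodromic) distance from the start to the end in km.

Haversine: a = sin²(Δφ/2)+cos φ₁ cos φ₂ sin²(Δλ/2) = 0.54971;  σ = 2·atan2(√a,√(1−a))
σ = 95.706° → d = Rσ = 6374·1.67039 = 10647 km

10647 km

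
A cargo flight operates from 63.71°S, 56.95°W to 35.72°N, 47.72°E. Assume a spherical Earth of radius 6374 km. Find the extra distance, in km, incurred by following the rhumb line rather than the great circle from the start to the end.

363 km

Great circle: cos σ = sin φ₁ sin φ₂ + cos φ₁ cos φ₂ cos Δλ,  σ = 2.2326 rad → d_gc = 14230.29 km
Rhumb line: Δψ = +2.1227, q = Δφ/Δψ = 0.8175, d_rh = R√(Δφ²+q²Δλ²) = 14593.76 km
Excess = 14593.76 − 14230.29 = 363.47 ≈ 363 km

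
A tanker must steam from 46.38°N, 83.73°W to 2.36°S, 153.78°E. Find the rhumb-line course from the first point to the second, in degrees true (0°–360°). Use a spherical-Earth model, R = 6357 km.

Meridional parts: M(φ₁)=+0.9159, M(φ₂)=-0.0412 → ΔM = -0.9571;  Δλ = -2.1379 rad
tan C = Δλ / ΔM = +2.2338 → C = 245.88°

245.9°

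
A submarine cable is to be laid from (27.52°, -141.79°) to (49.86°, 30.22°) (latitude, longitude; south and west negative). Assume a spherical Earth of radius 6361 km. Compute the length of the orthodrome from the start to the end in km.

cos σ = sin φ₁ sin φ₂ + cos φ₁ cos φ₂ cos Δλ
      = sin(27.52°)sin(49.86°) + cos(27.52°)cos(49.86°)cos(172.01°) = -0.2129
σ = 102.294° → d = Rσ = 6361·1.78537 = 11357 km

11357 km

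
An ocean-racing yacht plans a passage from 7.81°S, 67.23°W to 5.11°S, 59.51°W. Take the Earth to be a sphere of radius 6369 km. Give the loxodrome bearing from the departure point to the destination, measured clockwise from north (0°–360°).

Δψ = ln[tan(π/4+φ₂/2)/tan(π/4+φ₁/2)] = +0.0474
Δλ = +0.1347 rad (taken the short way round)
course = atan2(Δλ, Δψ) = 70.61°

70.6°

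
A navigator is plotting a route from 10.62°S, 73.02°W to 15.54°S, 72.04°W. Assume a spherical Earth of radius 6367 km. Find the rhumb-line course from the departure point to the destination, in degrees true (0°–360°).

Meridional parts: M(φ₁)=-0.1864, M(φ₂)=-0.2746 → ΔM = -0.0882;  Δλ = +0.0171 rad
tan C = Δλ / ΔM = -0.1940 → C = 169.02°

169.0°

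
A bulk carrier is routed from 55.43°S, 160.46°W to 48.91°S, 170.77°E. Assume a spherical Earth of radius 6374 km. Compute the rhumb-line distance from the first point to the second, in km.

Δψ = ln[tan(π/4+φ₂/2)/tan(π/4+φ₁/2)] = +0.1860;  Δφ = +0.1138 rad,  Δλ = -0.5021 rad
q = Δφ/Δψ = 0.6119
d = R·√(Δφ² + q²Δλ²) = 6374·0.32764 = 2088 km

2088 km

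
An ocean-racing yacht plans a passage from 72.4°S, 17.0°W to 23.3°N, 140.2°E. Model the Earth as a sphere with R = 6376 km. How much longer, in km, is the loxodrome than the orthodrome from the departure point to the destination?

Great circle: cos σ = sin φ₁ sin φ₂ + cos φ₁ cos φ₂ cos Δλ,  σ = 2.2563 rad → d_gc = 14386.0 km
Rhumb line: Δψ = +2.2839, q = Δφ/Δψ = 0.7313, d_rh = R√(Δφ²+q²Δλ²) = 16645.9 km
Excess = 16645.9 − 14386.0 = 2259.9 ≈ 2260 km

2260 km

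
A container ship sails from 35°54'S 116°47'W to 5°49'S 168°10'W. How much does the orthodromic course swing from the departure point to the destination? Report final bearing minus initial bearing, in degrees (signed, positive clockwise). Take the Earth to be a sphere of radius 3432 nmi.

+20.1°

Initial bearing θ₁ = atan2(sin Δλ cos φ₂, cos φ₁ sin φ₂ − sin φ₁ cos φ₂ cos Δλ) = 289.94°
Final bearing θ₂ = (initial bearing from the destination back to the start) + 180° = 310.06°
Δθ = θ₂ − θ₁ = +20.1°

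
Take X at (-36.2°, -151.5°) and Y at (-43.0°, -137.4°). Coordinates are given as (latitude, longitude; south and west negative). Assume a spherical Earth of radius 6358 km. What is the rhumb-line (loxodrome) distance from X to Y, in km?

1421 km

Rhumb course C = atan2(Δλ, Δψ) with Δψ = ln[tan(π/4+φ₂/2)/tan(π/4+φ₁/2)] = -0.1542, Δλ = +0.2461 → C = 122.08°
d = R·|Δφ| / |cos C| = 6358·0.11868 / 0.53108 = 1421 km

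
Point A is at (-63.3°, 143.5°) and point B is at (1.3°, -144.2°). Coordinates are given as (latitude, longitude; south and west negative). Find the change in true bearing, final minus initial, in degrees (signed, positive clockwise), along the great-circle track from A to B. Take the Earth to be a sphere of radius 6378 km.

Initial bearing θ₁ = atan2(sin Δλ cos φ₂, cos φ₁ sin φ₂ − sin φ₁ cos φ₂ cos Δλ) = 73.52°
Final bearing θ₂ = (initial bearing from the destination back to the start) + 180° = 25.53°
Δθ = θ₂ − θ₁ = -48.0°

-48.0°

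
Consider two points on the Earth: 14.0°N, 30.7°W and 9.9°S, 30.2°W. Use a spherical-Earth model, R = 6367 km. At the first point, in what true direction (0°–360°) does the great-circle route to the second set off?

N = sin Δλ·cos φ₂ = +0.0086;  D = cos φ₁ sin φ₂ − sin φ₁ cos φ₂ cos Δλ = -0.4051
initial course = atan2(N, D) = 178.78°

178.8°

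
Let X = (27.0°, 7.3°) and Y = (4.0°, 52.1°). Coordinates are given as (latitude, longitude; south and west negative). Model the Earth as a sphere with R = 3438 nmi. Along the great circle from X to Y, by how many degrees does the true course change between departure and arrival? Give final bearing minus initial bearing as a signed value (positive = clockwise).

At departure: θ₁ = atan2(sin Δλ cos φ₂, cos φ₁ sin φ₂ − sin φ₁ cos φ₂ cos Δλ) = 110.24°
At arrival: θ₂ = atan2(sin Δλ cos φ₁, −cos φ₂ sin φ₁ + sin φ₂ cos φ₁ cos Δλ) = 123.07°
Δθ = θ₂ − θ₁ = +12.8°

+12.8°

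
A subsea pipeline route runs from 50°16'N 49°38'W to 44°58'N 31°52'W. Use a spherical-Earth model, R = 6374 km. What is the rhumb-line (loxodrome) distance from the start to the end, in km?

1455 km

Δψ = ln[tan(π/4+φ₂/2)/tan(π/4+φ₁/2)] = -0.1374;  Δφ = -0.0925 rad,  Δλ = +0.3101 rad
q = Δφ/Δψ = 0.6733
d = R·√(Δφ² + q²Δλ²) = 6374·0.22835 = 1455 km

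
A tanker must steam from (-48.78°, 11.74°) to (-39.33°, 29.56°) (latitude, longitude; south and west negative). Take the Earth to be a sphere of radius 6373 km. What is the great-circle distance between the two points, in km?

1763 km

Haversine: a = sin²(Δφ/2)+cos φ₁ cos φ₂ sin²(Δλ/2) = 0.01901;  σ = 2·atan2(√a,√(1−a))
σ = 15.851° → d = Rσ = 6373·0.27665 = 1763 km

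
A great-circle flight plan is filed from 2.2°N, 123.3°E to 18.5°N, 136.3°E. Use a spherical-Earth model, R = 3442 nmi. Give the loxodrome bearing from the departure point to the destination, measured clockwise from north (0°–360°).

Meridional parts: M(φ₁)=+0.0384, M(φ₂)=+0.3286 → ΔM = +0.2902;  Δλ = +0.2269 rad
tan C = Δλ / ΔM = +0.7817 → C = 38.02°

38.0°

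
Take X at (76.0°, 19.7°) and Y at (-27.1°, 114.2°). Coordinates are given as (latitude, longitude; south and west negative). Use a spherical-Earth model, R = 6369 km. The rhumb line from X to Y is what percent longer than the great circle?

4.2%

Great circle: σ = 2.0476 rad → d_gc = Rσ = 13040.9 km
Rhumb: Δφ = -1.7994, Δλ = +1.6493, Δψ = -2.5890, q = Δφ/Δψ = 0.6950 → d_rh = R√(Δφ²+q²Δλ²) = 13588.6 km
Excess = (13588.6 − 13040.9) / 13040.9 = 547.7 / 13040.9 = 4.20% ≈ 4.2%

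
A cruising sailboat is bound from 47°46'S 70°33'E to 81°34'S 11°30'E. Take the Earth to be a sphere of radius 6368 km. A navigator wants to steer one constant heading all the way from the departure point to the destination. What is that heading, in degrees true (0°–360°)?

Meridional parts: M(φ₁)=-0.9514, M(φ₂)=-2.6074 → ΔM = -1.6560;  Δλ = -1.0306 rad
tan C = Δλ / ΔM = +0.6224 → C = 211.90°

211.9°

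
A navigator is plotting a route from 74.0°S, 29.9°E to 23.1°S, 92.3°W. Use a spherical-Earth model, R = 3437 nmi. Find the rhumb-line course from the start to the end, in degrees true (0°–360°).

Meridional parts: M(φ₁)=-1.9623, M(φ₂)=-0.4146 → ΔM = +1.5477;  Δλ = -2.1328 rad
tan C = Δλ / ΔM = -1.3780 → C = 305.97°

306.0°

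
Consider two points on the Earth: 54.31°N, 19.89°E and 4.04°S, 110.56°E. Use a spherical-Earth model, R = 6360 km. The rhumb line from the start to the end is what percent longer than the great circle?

Great circle: σ = 1.6349 rad → d_gc = Rσ = 10397.7 km
Rhumb: Δφ = -1.0184, Δλ = +1.5825, Δψ = -1.2040, q = Δφ/Δψ = 0.8459 → d_rh = R√(Δφ²+q²Δλ²) = 10697.1 km
Excess = (10697.1 − 10397.7) / 10397.7 = 299.4 / 10397.7 = 2.88% ≈ 2.9%

2.9%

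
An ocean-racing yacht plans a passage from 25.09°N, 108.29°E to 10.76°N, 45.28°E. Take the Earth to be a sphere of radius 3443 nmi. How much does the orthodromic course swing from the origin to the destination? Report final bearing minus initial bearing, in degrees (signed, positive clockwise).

At departure: θ₁ = atan2(sin Δλ cos φ₂, cos φ₁ sin φ₂ − sin φ₁ cos φ₂ cos Δλ) = 268.69°
At arrival: θ₂ = atan2(sin Δλ cos φ₁, −cos φ₂ sin φ₁ + sin φ₂ cos φ₁ cos Δλ) = 247.16°
Δθ = θ₂ − θ₁ = -21.5°

-21.5°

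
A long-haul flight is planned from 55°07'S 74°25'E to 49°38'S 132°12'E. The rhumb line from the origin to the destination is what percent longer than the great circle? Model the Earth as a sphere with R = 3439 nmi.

Great circle: σ = 0.6050 rad → d_gc = Rσ = 2080.7 nmi
Rhumb: Δφ = +0.0957, Δλ = +1.0085, Δψ = +0.1570, q = Δφ/Δψ = 0.6095 → d_rh = R√(Δφ²+q²Δλ²) = 2139.3 nmi
Excess = (2139.3 − 2080.7) / 2080.7 = 58.6 / 2080.7 = 2.82% ≈ 2.8%

2.8%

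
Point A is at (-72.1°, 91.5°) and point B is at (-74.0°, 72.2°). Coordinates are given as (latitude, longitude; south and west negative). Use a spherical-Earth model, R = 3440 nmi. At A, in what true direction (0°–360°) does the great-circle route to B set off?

N = sin Δλ·cos φ₂ = -0.0911;  D = cos φ₁ sin φ₂ − sin φ₁ cos φ₂ cos Δλ = -0.0479
initial course = atan2(N, D) = 242.27°

242.3°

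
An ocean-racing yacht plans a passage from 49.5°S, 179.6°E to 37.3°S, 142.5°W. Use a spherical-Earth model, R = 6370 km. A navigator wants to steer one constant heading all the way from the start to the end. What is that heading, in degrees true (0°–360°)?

66.0°

Δψ = ln[tan(π/4+φ₂/2)/tan(π/4+φ₁/2)] = +0.2946
Δλ = +0.6615 rad (taken the short way round)
course = atan2(Δλ, Δψ) = 65.99°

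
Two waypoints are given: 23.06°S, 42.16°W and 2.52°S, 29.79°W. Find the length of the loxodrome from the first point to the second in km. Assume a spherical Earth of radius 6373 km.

2646 km

Rhumb course C = atan2(Δλ, Δψ) with Δψ = ln[tan(π/4+φ₂/2)/tan(π/4+φ₁/2)] = +0.3698, Δλ = +0.2159 → C = 30.28°
d = R·|Δφ| / |cos C| = 6373·0.35849 / 0.86360 = 2646 km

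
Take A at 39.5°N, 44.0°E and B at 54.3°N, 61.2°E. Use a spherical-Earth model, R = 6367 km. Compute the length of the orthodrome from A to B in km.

Haversine: a = sin²(Δφ/2)+cos φ₁ cos φ₂ sin²(Δλ/2) = 0.02666;  σ = 2·atan2(√a,√(1−a))
σ = 18.793° → d = Rσ = 6367·0.32801 = 2088 km

2088 km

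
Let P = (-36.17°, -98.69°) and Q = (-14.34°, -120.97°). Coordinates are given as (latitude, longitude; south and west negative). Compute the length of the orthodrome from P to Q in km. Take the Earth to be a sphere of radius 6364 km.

3283 km

cos σ = sin φ₁ sin φ₂ + cos φ₁ cos φ₂ cos Δλ
      = sin(-36.17°)sin(-14.34°) + cos(-36.17°)cos(-14.34°)cos(-22.28°) = 0.8699
σ = 29.553° → d = Rσ = 6364·0.51580 = 3283 km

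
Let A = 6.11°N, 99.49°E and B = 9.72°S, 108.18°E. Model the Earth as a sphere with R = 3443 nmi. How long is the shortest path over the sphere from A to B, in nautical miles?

1084 nmi

cos σ = sin φ₁ sin φ₂ + cos φ₁ cos φ₂ cos Δλ
      = sin(6.11°)sin(-9.72°) + cos(6.11°)cos(-9.72°)cos(8.69°) = 0.9508
σ = 18.043° → d = Rσ = 3443·0.31491 = 1084 nmi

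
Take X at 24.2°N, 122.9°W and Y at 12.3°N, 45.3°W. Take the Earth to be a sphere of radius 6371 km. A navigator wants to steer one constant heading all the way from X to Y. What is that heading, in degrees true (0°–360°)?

Meridional parts: M(φ₁)=+0.4355, M(φ₂)=+0.2163 → ΔM = -0.2192;  Δλ = +1.3544 rad
tan C = Δλ / ΔM = -6.1794 → C = 99.19°

99.2°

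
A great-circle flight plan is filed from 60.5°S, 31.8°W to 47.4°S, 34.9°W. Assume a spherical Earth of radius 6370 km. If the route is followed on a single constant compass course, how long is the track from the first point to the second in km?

1470 km

Rhumb course C = atan2(Δλ, Δψ) with Δψ = ln[tan(π/4+φ₂/2)/tan(π/4+φ₁/2)] = +0.3926, Δλ = -0.0541 → C = 352.15°
d = R·|Δφ| / |cos C| = 6370·0.22864 / 0.99064 = 1470 km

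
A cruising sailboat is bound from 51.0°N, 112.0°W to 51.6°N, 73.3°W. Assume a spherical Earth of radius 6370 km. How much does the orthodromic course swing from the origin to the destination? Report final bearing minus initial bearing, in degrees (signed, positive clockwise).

At departure: θ₁ = atan2(sin Δλ cos φ₂, cos φ₁ sin φ₂ − sin φ₁ cos φ₂ cos Δλ) = 73.31°
At arrival: θ₂ = atan2(sin Δλ cos φ₁, −cos φ₂ sin φ₁ + sin φ₂ cos φ₁ cos Δλ) = 103.96°
Δθ = θ₂ − θ₁ = +30.7°

+30.7°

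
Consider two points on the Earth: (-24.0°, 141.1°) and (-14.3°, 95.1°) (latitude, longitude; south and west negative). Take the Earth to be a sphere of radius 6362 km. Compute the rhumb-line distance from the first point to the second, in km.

4937 km

Δψ = ln[tan(π/4+φ₂/2)/tan(π/4+φ₁/2)] = +0.1795;  Δφ = +0.1693 rad,  Δλ = -0.8029 rad
q = Δφ/Δψ = 0.9433
d = R·√(Δφ² + q²Δλ²) = 6362·0.77599 = 4937 km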